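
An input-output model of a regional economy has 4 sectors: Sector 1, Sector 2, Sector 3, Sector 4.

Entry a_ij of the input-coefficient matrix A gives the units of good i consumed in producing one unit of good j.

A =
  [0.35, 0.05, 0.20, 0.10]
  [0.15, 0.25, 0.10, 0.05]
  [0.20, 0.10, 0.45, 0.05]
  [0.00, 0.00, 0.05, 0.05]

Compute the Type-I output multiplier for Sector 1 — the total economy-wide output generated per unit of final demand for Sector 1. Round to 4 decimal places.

I − A =
  [   0.65    -0.05    -0.20    -0.10]
  [  -0.15     0.75    -0.10    -0.05]
  [  -0.20    -0.10     0.55    -0.05]
  [   0.00     0.00    -0.05     0.95]
Compute the cofactors C_ij = (−1)^(i+j)·(3×3 minor ij) of I−A; the adjugate is their transpose:
adj(I−A) = Cᵀ =
  [ 0.380250   0.045500   0.151125   0.050375]
  [ 0.097500   0.299000   0.092625   0.030875]
  [ 0.156750   0.071250   0.456000   0.044250]
  [ 0.008250   0.003750   0.024000   0.223500]
det(I−A) = Σ_j (I−A)_1j·C_1j = (0.65)(0.380250) + (-0.05)(0.097500) + (-0.20)(0.156750) + (-0.10)(0.008250) = 0.2101125
(I − A)⁻¹ = adj(I−A) / det(I−A) ≈
  [   1.80974     0.21655     0.71926     0.23975]
  [   0.46404     1.42305     0.44084     0.14695]
  [   0.74603     0.33910     2.17027     0.21060]
  [   0.03926     0.01785     0.11422     1.06372]
The output multiplier for sector j is the column-j sum of the Leontief inverse (I − A)⁻¹ = adj(I−A) / det(I−A).
Column 1 of adj(I−A): (0.380250, 0.097500, 0.156750, 0.008250); det(I−A) = 0.2101125.
m_1 = (0.380250 + 0.097500 + 0.156750 + 0.008250) / 0.2101125 = 0.64275 / 0.2101125 ≈ 3.0591.

m_1 = 3.0591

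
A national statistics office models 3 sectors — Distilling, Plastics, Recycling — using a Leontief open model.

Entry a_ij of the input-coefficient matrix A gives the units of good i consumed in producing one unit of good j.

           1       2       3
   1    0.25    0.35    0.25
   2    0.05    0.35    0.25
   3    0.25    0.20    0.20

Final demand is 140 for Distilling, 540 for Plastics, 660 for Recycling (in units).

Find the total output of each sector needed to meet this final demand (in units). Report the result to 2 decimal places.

I − A =
  [   0.75    -0.35    -0.25]
  [  -0.05     0.65    -0.25]
  [  -0.25    -0.20     0.80]
Cofactors of I−A, C_ij = (−1)^(i+j)·(minor ij) (rows/columns in the sector order above):
  C_11 = (0.65)(0.80) − (-0.25)(-0.20) = 0.4700
  C_12 = −[(-0.05)(0.80) − (-0.25)(-0.25)] = 0.1025
  C_13 = (-0.05)(-0.20) − (0.65)(-0.25) = 0.1725
  C_21 = −[(-0.35)(0.80) − (-0.25)(-0.20)] = 0.3300
  C_22 = (0.75)(0.80) − (-0.25)(-0.25) = 0.5375
  C_23 = −[(0.75)(-0.20) − (-0.35)(-0.25)] = 0.2375
  C_31 = (-0.35)(-0.25) − (-0.25)(0.65) = 0.2500
  C_32 = −[(0.75)(-0.25) − (-0.25)(-0.05)] = 0.2000
  C_33 = (0.75)(0.65) − (-0.35)(-0.05) = 0.4700
det(I−A) = Σ_j (I−A)_1j·C_1j = (0.75)(0.4700) + (-0.35)(0.1025) + (-0.25)(0.1725) = 0.2735
adj(I−A) = Cᵀ =
  [ 0.4700   0.3300   0.2500]
  [ 0.1025   0.5375   0.2000]
  [ 0.1725   0.2375   0.4700]
(I − A)⁻¹ = adj(I−A) / det(I−A) ≈
  [   1.7185     1.2066     0.9141]
  [   0.3748     1.9653     0.7313]
  [   0.6307     0.8684     1.7185]
x = (I − A)⁻¹ d = adj(I−A)·d / det(I−A), with det(I−A) = 0.2735:
  x_1 = (0.4700·140 + 0.3300·540 + 0.2500·660) / 0.2735 = 409.00 / 0.2735 ≈ 1495.43
  x_2 = (0.1025·140 + 0.5375·540 + 0.2000·660) / 0.2735 = 436.60 / 0.2735 ≈ 1596.34
  x_3 = (0.1725·140 + 0.2375·540 + 0.4700·660) / 0.2735 = 462.60 / 0.2735 ≈ 1691.41

x_1 = 1495.43, x_2 = 1596.34, x_3 = 1691.41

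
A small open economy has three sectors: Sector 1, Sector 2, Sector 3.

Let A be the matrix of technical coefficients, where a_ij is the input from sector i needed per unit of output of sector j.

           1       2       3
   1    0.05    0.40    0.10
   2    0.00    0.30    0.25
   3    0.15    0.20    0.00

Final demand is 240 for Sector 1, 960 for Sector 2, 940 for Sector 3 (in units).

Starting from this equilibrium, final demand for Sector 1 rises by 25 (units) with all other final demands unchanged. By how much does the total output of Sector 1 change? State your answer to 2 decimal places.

I − A =
  [   0.95    -0.40    -0.10]
  [   0.00     0.70    -0.25]
  [  -0.15    -0.20     1.00]
Cofactors of I−A, C_ij = (−1)^(i+j)·(minor ij) (rows/columns in the sector order above):
  C_11 = (0.70)(1.00) − (-0.25)(-0.20) = 0.6500
  C_12 = −[(0.00)(1.00) − (-0.25)(-0.15)] = 0.0375
  C_13 = (0.00)(-0.20) − (0.70)(-0.15) = 0.1050
  C_21 = −[(-0.40)(1.00) − (-0.10)(-0.20)] = 0.4200
  C_22 = (0.95)(1.00) − (-0.10)(-0.15) = 0.9350
  C_23 = −[(0.95)(-0.20) − (-0.40)(-0.15)] = 0.2500
  C_31 = (-0.40)(-0.25) − (-0.10)(0.70) = 0.1700
  C_32 = −[(0.95)(-0.25) − (-0.10)(0.00)] = 0.2375
  C_33 = (0.95)(0.70) − (-0.40)(0.00) = 0.6650
det(I−A) = Σ_j (I−A)_1j·C_1j = (0.95)(0.6500) + (-0.40)(0.0375) + (-0.10)(0.1050) = 0.5920
adj(I−A) = Cᵀ =
  [ 0.6500   0.4200   0.1700]
  [ 0.0375   0.9350   0.2375]
  [ 0.1050   0.2500   0.6650]
(I − A)⁻¹ = adj(I−A) / det(I−A) ≈
  [   1.0980     0.7095     0.2872]
  [   0.0633     1.5794     0.4012]
  [   0.1774     0.4223     1.1233]
Δx = (I − A)⁻¹ Δd with Δd having +25 in the Sector 1 component and 0 elsewhere.
So Δx_1 = L_11 · (+25), where L_11 = adj(I−A)_11 / det(I−A) = 0.6500 / 0.5920.
Δx_1 = 0.6500 × (+25) / 0.5920 = 16.25 / 0.5920 ≈ 27.45.

Δx_1 = 27.45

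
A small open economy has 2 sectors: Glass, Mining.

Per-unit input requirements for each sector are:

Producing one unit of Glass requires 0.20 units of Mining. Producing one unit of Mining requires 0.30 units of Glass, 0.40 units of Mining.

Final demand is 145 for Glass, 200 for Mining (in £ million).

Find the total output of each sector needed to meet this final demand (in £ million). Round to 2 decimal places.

x_1 = 272.22, x_2 = 424.07

I − A =
  [   1.00    -0.30]
  [  -0.20     0.60]
det(I−A) = (1.00)(0.60) − (-0.30)(-0.20) = 0.5400
adj(I−A) = [[0.60, 0.30], [0.20, 1.00]]
(I − A)⁻¹ = adj(I−A) / det(I−A) ≈
  [   1.1111     0.5556]
  [   0.3704     1.8519]
x = (I − A)⁻¹ d = adj(I−A)·d / det(I−A), with det(I−A) = 0.5400:
  x_1 = (0.60·145 + 0.30·200) / 0.5400 = 147.00 / 0.5400 ≈ 272.22
  x_2 = (0.20·145 + 1.00·200) / 0.5400 = 229.00 / 0.5400 ≈ 424.07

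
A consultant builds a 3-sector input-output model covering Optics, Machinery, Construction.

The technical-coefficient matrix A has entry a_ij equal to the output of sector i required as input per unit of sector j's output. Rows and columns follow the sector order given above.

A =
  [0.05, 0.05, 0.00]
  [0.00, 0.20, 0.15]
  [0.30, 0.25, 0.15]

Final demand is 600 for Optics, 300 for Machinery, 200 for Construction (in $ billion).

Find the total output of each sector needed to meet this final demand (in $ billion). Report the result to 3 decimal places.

x_1 = 657.348, x_2 = 489.620, x_3 = 611.305

I − A =
  [   0.95    -0.05     0.00]
  [   0.00     0.80    -0.15]
  [  -0.30    -0.25     0.85]
Cofactors of I−A, C_ij = (−1)^(i+j)·(minor ij) (rows/columns in the sector order above):
  C_11 = (0.80)(0.85) − (-0.15)(-0.25) = 0.6425
  C_12 = −[(0.00)(0.85) − (-0.15)(-0.30)] = 0.0450
  C_13 = (0.00)(-0.25) − (0.80)(-0.30) = 0.2400
  C_21 = −[(-0.05)(0.85) − (0.00)(-0.25)] = 0.0425
  C_22 = (0.95)(0.85) − (0.00)(-0.30) = 0.8075
  C_23 = −[(0.95)(-0.25) − (-0.05)(-0.30)] = 0.2525
  C_31 = (-0.05)(-0.15) − (0.00)(0.80) = 0.0075
  C_32 = −[(0.95)(-0.15) − (0.00)(0.00)] = 0.1425
  C_33 = (0.95)(0.80) − (-0.05)(0.00) = 0.7600
det(I−A) = Σ_j (I−A)_1j·C_1j = (0.95)(0.6425) + (-0.05)(0.0450) + (0.00)(0.2400) = 0.608125
adj(I−A) = Cᵀ =
  [ 0.6425   0.0425   0.0075]
  [ 0.0450   0.8075   0.1425]
  [ 0.2400   0.2525   0.7600]
(I − A)⁻¹ = adj(I−A) / det(I−A) ≈
  [   1.0565     0.0699     0.0123]
  [   0.0740     1.3279     0.2343]
  [   0.3947     0.4152     1.2497]
x = (I − A)⁻¹ d = adj(I−A)·d / det(I−A), with det(I−A) = 0.608125:
  x_1 = (0.6425·600 + 0.0425·300 + 0.0075·200) / 0.608125 = 399.75 / 0.608125 ≈ 657.348
  x_2 = (0.0450·600 + 0.8075·300 + 0.1425·200) / 0.608125 = 297.75 / 0.608125 ≈ 489.620
  x_3 = (0.2400·600 + 0.2525·300 + 0.7600·200) / 0.608125 = 371.75 / 0.608125 ≈ 611.305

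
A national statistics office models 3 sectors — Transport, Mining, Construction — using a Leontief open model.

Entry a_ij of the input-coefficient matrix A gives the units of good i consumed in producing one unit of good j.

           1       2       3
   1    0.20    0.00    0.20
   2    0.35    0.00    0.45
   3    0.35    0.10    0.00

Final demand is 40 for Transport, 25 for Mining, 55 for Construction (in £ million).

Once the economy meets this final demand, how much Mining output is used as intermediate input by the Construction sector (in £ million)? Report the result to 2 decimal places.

z_23 = 40.22

I − A =
  [   0.80     0.00    -0.20]
  [  -0.35     1.00    -0.45]
  [  -0.35    -0.10     1.00]
Cofactors of I−A, C_ij = (−1)^(i+j)·(minor ij) (rows/columns in the sector order above):
  C_11 = (1.00)(1.00) − (-0.45)(-0.10) = 0.9550
  C_12 = −[(-0.35)(1.00) − (-0.45)(-0.35)] = 0.5075
  C_13 = (-0.35)(-0.10) − (1.00)(-0.35) = 0.3850
  C_21 = −[(0.00)(1.00) − (-0.20)(-0.10)] = 0.0200
  C_22 = (0.80)(1.00) − (-0.20)(-0.35) = 0.7300
  C_23 = −[(0.80)(-0.10) − (0.00)(-0.35)] = 0.0800
  C_31 = (0.00)(-0.45) − (-0.20)(1.00) = 0.2000
  C_32 = −[(0.80)(-0.45) − (-0.20)(-0.35)] = 0.4300
  C_33 = (0.80)(1.00) − (0.00)(-0.35) = 0.8000
det(I−A) = Σ_j (I−A)_1j·C_1j = (0.80)(0.9550) + (0.00)(0.5075) + (-0.20)(0.3850) = 0.6870
adj(I−A) = Cᵀ =
  [ 0.9550   0.0200   0.2000]
  [ 0.5075   0.7300   0.4300]
  [ 0.3850   0.0800   0.8000]
(I − A)⁻¹ = adj(I−A) / det(I−A) ≈
  [   1.3901     0.0291     0.2911]
  [   0.7387     1.0626     0.6259]
  [   0.5604     0.1164     1.1645]
First solve x = (I − A)⁻¹ d = adj(I−A)·d / det(I−A); in particular x_3 = (0.3850·40 + 0.0800·25 + 0.8000·55) / 0.6870 = 61.40 / 0.6870 ≈ 89.3741.
Intermediate flow from 2 to 3: z_23 = a_23 · x_3 = 0.45 × 61.40 / 0.6870 = 27.63 / 0.6870 ≈ 40.22.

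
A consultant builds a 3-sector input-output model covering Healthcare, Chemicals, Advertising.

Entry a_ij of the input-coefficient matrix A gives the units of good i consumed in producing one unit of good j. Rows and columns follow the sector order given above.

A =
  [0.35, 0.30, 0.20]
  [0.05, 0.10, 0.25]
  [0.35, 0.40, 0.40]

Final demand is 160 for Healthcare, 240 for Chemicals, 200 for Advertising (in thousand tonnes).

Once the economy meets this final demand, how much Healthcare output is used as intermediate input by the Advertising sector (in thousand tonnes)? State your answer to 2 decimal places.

z_HA = 277.77

I − A =
  [   0.65    -0.30    -0.20]
  [  -0.05     0.90    -0.25]
  [  -0.35    -0.40     0.60]
Cofactors of I−A, C_ij = (−1)^(i+j)·(minor ij) (rows/columns in the sector order above):
  C_11 = (0.90)(0.60) − (-0.25)(-0.40) = 0.4400
  C_12 = −[(-0.05)(0.60) − (-0.25)(-0.35)] = 0.1175
  C_13 = (-0.05)(-0.40) − (0.90)(-0.35) = 0.3350
  C_21 = −[(-0.30)(0.60) − (-0.20)(-0.40)] = 0.2600
  C_22 = (0.65)(0.60) − (-0.20)(-0.35) = 0.3200
  C_23 = −[(0.65)(-0.40) − (-0.30)(-0.35)] = 0.3650
  C_31 = (-0.30)(-0.25) − (-0.20)(0.90) = 0.2550
  C_32 = −[(0.65)(-0.25) − (-0.20)(-0.05)] = 0.1725
  C_33 = (0.65)(0.90) − (-0.30)(-0.05) = 0.5700
det(I−A) = Σ_j (I−A)_1j·C_1j = (0.65)(0.4400) + (-0.30)(0.1175) + (-0.20)(0.3350) = 0.18375
adj(I−A) = Cᵀ =
  [ 0.4400   0.2600   0.2550]
  [ 0.1175   0.3200   0.1725]
  [ 0.3350   0.3650   0.5700]
(I − A)⁻¹ = adj(I−A) / det(I−A) ≈
  [   2.3946     1.4150     1.3878]
  [   0.6395     1.7415     0.9388]
  [   1.8231     1.9864     3.1020]
First solve x = (I − A)⁻¹ d = adj(I−A)·d / det(I−A); in particular x_A = (0.3350·160 + 0.3650·240 + 0.5700·200) / 0.18375 = 255.20 / 0.18375 ≈ 1388.8435.
Intermediate flow from H to A: z_HA = a_HA · x_A = 0.20 × 255.20 / 0.18375 = 51.04 / 0.18375 ≈ 277.77.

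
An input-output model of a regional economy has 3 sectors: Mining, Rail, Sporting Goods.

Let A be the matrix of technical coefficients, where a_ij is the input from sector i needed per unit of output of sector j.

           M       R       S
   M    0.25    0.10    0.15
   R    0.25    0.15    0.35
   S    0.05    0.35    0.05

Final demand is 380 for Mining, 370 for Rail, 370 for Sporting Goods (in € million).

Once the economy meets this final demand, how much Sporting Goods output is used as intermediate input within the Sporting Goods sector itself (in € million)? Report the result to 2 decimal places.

I − A =
  [   0.75    -0.10    -0.15]
  [  -0.25     0.85    -0.35]
  [  -0.05    -0.35     0.95]
Cofactors of I−A, C_ij = (−1)^(i+j)·(minor ij) (rows/columns in the sector order above):
  C_11 = (0.85)(0.95) − (-0.35)(-0.35) = 0.6850
  C_12 = −[(-0.25)(0.95) − (-0.35)(-0.05)] = 0.2550
  C_13 = (-0.25)(-0.35) − (0.85)(-0.05) = 0.1300
  C_21 = −[(-0.10)(0.95) − (-0.15)(-0.35)] = 0.1475
  C_22 = (0.75)(0.95) − (-0.15)(-0.05) = 0.7050
  C_23 = −[(0.75)(-0.35) − (-0.10)(-0.05)] = 0.2675
  C_31 = (-0.10)(-0.35) − (-0.15)(0.85) = 0.1625
  C_32 = −[(0.75)(-0.35) − (-0.15)(-0.25)] = 0.3000
  C_33 = (0.75)(0.85) − (-0.10)(-0.25) = 0.6125
det(I−A) = Σ_j (I−A)_1j·C_1j = (0.75)(0.6850) + (-0.10)(0.2550) + (-0.15)(0.1300) = 0.46875
adj(I−A) = Cᵀ =
  [ 0.6850   0.1475   0.1625]
  [ 0.2550   0.7050   0.3000]
  [ 0.1300   0.2675   0.6125]
(I − A)⁻¹ = adj(I−A) / det(I−A) ≈
  [   1.4613     0.3147     0.3467]
  [   0.5440     1.5040     0.6400]
  [   0.2773     0.5707     1.3067]
First solve x = (I − A)⁻¹ d = adj(I−A)·d / det(I−A); in particular x_S = (0.1300·380 + 0.2675·370 + 0.6125·370) / 0.46875 = 375.00 / 0.46875 = 800.0000.
Intermediate flow from S to S: z_SS = a_SS · x_S = 0.05 × 375.00 / 0.46875 = 18.75 / 0.46875 = 40.00.

z_SS = 40.00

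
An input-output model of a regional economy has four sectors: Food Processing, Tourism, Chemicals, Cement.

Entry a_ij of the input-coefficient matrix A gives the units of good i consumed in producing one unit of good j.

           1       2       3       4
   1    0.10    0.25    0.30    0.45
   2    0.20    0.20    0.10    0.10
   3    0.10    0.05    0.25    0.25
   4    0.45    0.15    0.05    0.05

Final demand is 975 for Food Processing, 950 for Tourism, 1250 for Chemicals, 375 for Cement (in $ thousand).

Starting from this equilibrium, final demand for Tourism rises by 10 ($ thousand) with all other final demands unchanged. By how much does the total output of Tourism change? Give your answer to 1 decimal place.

I − A =
  [   0.90    -0.25    -0.30    -0.45]
  [  -0.20     0.80    -0.10    -0.10]
  [  -0.10    -0.05     0.75    -0.25]
  [  -0.45    -0.15    -0.05     0.95]
Compute the cofactors C_ij = (−1)^(i+j)·(3×3 minor ij) of I−A; the adjugate is their transpose:
adj(I−A) = Cᵀ =
  [ 0.540000   0.252250   0.273250   0.354250]
  [ 0.195000   0.413625   0.144750   0.174000]
  [ 0.183750   0.125000   0.436250   0.215000]
  [ 0.296250   0.191375   0.175250   0.468500]
det(I−A) = Σ_j (I−A)_1j·C_1j = (0.90)(0.540000) + (-0.25)(0.195000) + (-0.30)(0.183750) + (-0.45)(0.296250) = 0.2488125
(I − A)⁻¹ = adj(I−A) / det(I−A) ≈
  [   2.1703     1.0138     1.0982     1.4238]
  [   0.7837     1.6624     0.5818     0.6993]
  [   0.7385     0.5024     1.7533     0.8641]
  [   1.1907     0.7692     0.7043     1.8829]
Δx = (I − A)⁻¹ Δd with Δd having +10 in the Tourism component and 0 elsewhere.
So Δx_2 = L_22 · (+10), where L_22 = adj(I−A)_22 / det(I−A) = 0.413625 / 0.2488125.
Δx_2 = 0.413625 × (+10) / 0.2488125 = 4.13625 / 0.2488125 ≈ 16.6.

Δx_2 = 16.6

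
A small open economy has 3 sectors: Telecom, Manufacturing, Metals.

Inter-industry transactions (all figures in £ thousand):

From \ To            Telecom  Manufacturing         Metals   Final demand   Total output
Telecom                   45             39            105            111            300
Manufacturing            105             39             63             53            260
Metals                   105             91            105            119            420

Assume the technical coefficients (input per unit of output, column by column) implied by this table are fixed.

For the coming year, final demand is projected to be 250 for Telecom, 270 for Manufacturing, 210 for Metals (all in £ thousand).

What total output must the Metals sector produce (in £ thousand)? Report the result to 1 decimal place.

x_3 = 986.1

Technical coefficients a_ij = z_ij / X_j:
  a_11 = 45/300 = 0.15, a_21 = 105/300 = 0.35, a_31 = 105/300 = 0.35
  a_12 = 39/260 = 0.15, a_22 = 39/260 = 0.15, a_32 = 91/260 = 0.35
  a_13 = 105/420 = 0.25, a_23 = 63/420 = 0.15, a_33 = 105/420 = 0.25
I − A =
  [   0.85    -0.15    -0.25]
  [  -0.35     0.85    -0.15]
  [  -0.35    -0.35     0.75]
Cofactors of I−A, C_ij = (−1)^(i+j)·(minor ij) (rows/columns in the sector order above):
  C_11 = (0.85)(0.75) − (-0.15)(-0.35) = 0.5850
  C_12 = −[(-0.35)(0.75) − (-0.15)(-0.35)] = 0.3150
  C_13 = (-0.35)(-0.35) − (0.85)(-0.35) = 0.4200
  C_21 = −[(-0.15)(0.75) − (-0.25)(-0.35)] = 0.2000
  C_22 = (0.85)(0.75) − (-0.25)(-0.35) = 0.5500
  C_23 = −[(0.85)(-0.35) − (-0.15)(-0.35)] = 0.3500
  C_31 = (-0.15)(-0.15) − (-0.25)(0.85) = 0.2350
  C_32 = −[(0.85)(-0.15) − (-0.25)(-0.35)] = 0.2150
  C_33 = (0.85)(0.85) − (-0.15)(-0.35) = 0.6700
det(I−A) = Σ_j (I−A)_1j·C_1j = (0.85)(0.5850) + (-0.15)(0.3150) + (-0.25)(0.4200) = 0.3450
adj(I−A) = Cᵀ =
  [ 0.5850   0.2000   0.2350]
  [ 0.3150   0.5500   0.2150]
  [ 0.4200   0.3500   0.6700]
(I − A)⁻¹ = adj(I−A) / det(I−A) ≈
  [   1.6957     0.5797     0.6812]
  [   0.9130     1.5942     0.6232]
  [   1.2174     1.0145     1.9420]
x = (I − A)⁻¹ d = adj(I−A)·d / det(I−A), with det(I−A) = 0.3450:
  x_1 = (0.5850·250 + 0.2000·270 + 0.2350·210) / 0.3450 = 249.60 / 0.3450 ≈ 723.5
  x_2 = (0.3150·250 + 0.5500·270 + 0.2150·210) / 0.3450 = 272.40 / 0.3450 ≈ 789.6
  x_3 = (0.4200·250 + 0.3500·270 + 0.6700·210) / 0.3450 = 340.20 / 0.3450 ≈ 986.1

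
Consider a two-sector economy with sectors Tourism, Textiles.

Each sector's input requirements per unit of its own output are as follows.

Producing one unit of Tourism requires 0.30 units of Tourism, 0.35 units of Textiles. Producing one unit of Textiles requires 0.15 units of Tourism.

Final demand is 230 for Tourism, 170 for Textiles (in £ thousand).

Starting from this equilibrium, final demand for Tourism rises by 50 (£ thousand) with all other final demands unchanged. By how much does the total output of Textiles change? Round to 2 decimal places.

Δx_2 = 27.03

I − A =
  [   0.70    -0.15]
  [  -0.35     1.00]
det(I−A) = (0.70)(1.00) − (-0.15)(-0.35) = 0.6475
adj(I−A) = [[1.00, 0.15], [0.35, 0.70]]
(I − A)⁻¹ = adj(I−A) / det(I−A) ≈
  [   1.5444     0.2317]
  [   0.5405     1.0811]
Δx = (I − A)⁻¹ Δd with Δd having +50 in the Tourism component and 0 elsewhere.
So Δx_2 = L_21 · (+50), where L_21 = adj(I−A)_21 / det(I−A) = 0.35 / 0.6475.
Δx_2 = 0.35 × (+50) / 0.6475 = 17.50 / 0.6475 ≈ 27.03.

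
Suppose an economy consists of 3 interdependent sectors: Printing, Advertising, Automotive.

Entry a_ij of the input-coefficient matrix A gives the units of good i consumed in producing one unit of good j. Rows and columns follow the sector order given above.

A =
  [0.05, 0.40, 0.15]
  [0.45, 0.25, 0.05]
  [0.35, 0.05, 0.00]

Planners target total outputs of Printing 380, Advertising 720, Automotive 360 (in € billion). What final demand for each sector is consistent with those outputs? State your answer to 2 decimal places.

d_1 = 19.00, d_2 = 351.00, d_3 = 191.00

I − A =
  [   0.95    -0.40    -0.15]
  [  -0.45     0.75    -0.05]
  [  -0.35    -0.05     1.00]
d = (I − A) x:
  d_1 = (+0.95)·380 + (-0.40)·720 + (-0.15)·360 = 19.00
  d_2 = (-0.45)·380 + (+0.75)·720 + (-0.05)·360 = 351.00
  d_3 = (-0.35)·380 + (-0.05)·720 + (+1.00)·360 = 191.00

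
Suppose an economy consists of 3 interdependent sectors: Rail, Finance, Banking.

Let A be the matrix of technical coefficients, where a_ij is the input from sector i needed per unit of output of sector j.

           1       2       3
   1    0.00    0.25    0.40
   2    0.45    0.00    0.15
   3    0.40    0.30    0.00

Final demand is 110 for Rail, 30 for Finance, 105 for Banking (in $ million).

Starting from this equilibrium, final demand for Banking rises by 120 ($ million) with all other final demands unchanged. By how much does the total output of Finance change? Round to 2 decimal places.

I − A =
  [   1.00    -0.25    -0.40]
  [  -0.45     1.00    -0.15]
  [  -0.40    -0.30     1.00]
Cofactors of I−A, C_ij = (−1)^(i+j)·(minor ij) (rows/columns in the sector order above):
  C_11 = (1.00)(1.00) − (-0.15)(-0.30) = 0.9550
  C_12 = −[(-0.45)(1.00) − (-0.15)(-0.40)] = 0.5100
  C_13 = (-0.45)(-0.30) − (1.00)(-0.40) = 0.5350
  C_21 = −[(-0.25)(1.00) − (-0.40)(-0.30)] = 0.3700
  C_22 = (1.00)(1.00) − (-0.40)(-0.40) = 0.8400
  C_23 = −[(1.00)(-0.30) − (-0.25)(-0.40)] = 0.4000
  C_31 = (-0.25)(-0.15) − (-0.40)(1.00) = 0.4375
  C_32 = −[(1.00)(-0.15) − (-0.40)(-0.45)] = 0.3300
  C_33 = (1.00)(1.00) − (-0.25)(-0.45) = 0.8875
det(I−A) = Σ_j (I−A)_1j·C_1j = (1.00)(0.9550) + (-0.25)(0.5100) + (-0.40)(0.5350) = 0.6135
adj(I−A) = Cᵀ =
  [ 0.9550   0.3700   0.4375]
  [ 0.5100   0.8400   0.3300]
  [ 0.5350   0.4000   0.8875]
(I − A)⁻¹ = adj(I−A) / det(I−A) ≈
  [   1.5566     0.6031     0.7131]
  [   0.8313     1.3692     0.5379]
  [   0.8720     0.6520     1.4466]
Δx = (I − A)⁻¹ Δd with Δd having +120 in the Banking component and 0 elsewhere.
So Δx_2 = L_23 · (+120), where L_23 = adj(I−A)_23 / det(I−A) = 0.3300 / 0.6135.
Δx_2 = 0.3300 × (+120) / 0.6135 = 39.60 / 0.6135 ≈ 64.55.

Δx_2 = 64.55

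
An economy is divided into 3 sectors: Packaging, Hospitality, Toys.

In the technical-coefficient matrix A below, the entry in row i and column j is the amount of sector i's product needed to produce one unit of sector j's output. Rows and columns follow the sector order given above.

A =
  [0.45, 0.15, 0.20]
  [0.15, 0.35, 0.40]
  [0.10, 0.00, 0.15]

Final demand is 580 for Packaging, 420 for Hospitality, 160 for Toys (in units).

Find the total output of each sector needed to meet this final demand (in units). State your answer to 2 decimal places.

I − A =
  [   0.55    -0.15    -0.20]
  [  -0.15     0.65    -0.40]
  [  -0.10     0.00     0.85]
Cofactors of I−A, C_ij = (−1)^(i+j)·(minor ij) (rows/columns in the sector order above):
  C_11 = (0.65)(0.85) − (-0.40)(0.00) = 0.5525
  C_12 = −[(-0.15)(0.85) − (-0.40)(-0.10)] = 0.1675
  C_13 = (-0.15)(0.00) − (0.65)(-0.10) = 0.0650
  C_21 = −[(-0.15)(0.85) − (-0.20)(0.00)] = 0.1275
  C_22 = (0.55)(0.85) − (-0.20)(-0.10) = 0.4475
  C_23 = −[(0.55)(0.00) − (-0.15)(-0.10)] = 0.0150
  C_31 = (-0.15)(-0.40) − (-0.20)(0.65) = 0.1900
  C_32 = −[(0.55)(-0.40) − (-0.20)(-0.15)] = 0.2500
  C_33 = (0.55)(0.65) − (-0.15)(-0.15) = 0.3350
det(I−A) = Σ_j (I−A)_1j·C_1j = (0.55)(0.5525) + (-0.15)(0.1675) + (-0.20)(0.0650) = 0.26575
adj(I−A) = Cᵀ =
  [ 0.5525   0.1275   0.1900]
  [ 0.1675   0.4475   0.2500]
  [ 0.0650   0.0150   0.3350]
(I − A)⁻¹ = adj(I−A) / det(I−A) ≈
  [   2.0790     0.4798     0.7150]
  [   0.6303     1.6839     0.9407]
  [   0.2446     0.0564     1.2606]
x = (I − A)⁻¹ d = adj(I−A)·d / det(I−A), with det(I−A) = 0.26575:
  x_P = (0.5525·580 + 0.1275·420 + 0.1900·160) / 0.26575 = 404.40 / 0.26575 ≈ 1521.73
  x_H = (0.1675·580 + 0.4475·420 + 0.2500·160) / 0.26575 = 325.10 / 0.26575 ≈ 1223.33
  x_T = (0.0650·580 + 0.0150·420 + 0.3350·160) / 0.26575 = 97.60 / 0.26575 ≈ 367.26

x_P = 1521.73, x_H = 1223.33, x_T = 367.26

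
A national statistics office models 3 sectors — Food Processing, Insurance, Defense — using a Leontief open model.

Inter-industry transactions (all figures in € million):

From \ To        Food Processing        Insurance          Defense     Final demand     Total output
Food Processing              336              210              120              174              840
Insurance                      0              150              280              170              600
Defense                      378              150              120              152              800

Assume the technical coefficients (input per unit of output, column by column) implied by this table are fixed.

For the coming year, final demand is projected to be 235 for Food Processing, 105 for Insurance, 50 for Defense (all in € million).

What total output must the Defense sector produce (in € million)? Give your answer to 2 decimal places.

Technical coefficients a_ij = z_ij / X_j:
  a_FF = 336/840 = 0.40, a_IF = 0/840 = 0.00, a_DF = 378/840 = 0.45
  a_FI = 210/600 = 0.35, a_II = 150/600 = 0.25, a_DI = 150/600 = 0.25
  a_FD = 120/800 = 0.15, a_ID = 280/800 = 0.35, a_DD = 120/800 = 0.15
I − A =
  [   0.60    -0.35    -0.15]
  [   0.00     0.75    -0.35]
  [  -0.45    -0.25     0.85]
Cofactors of I−A, C_ij = (−1)^(i+j)·(minor ij) (rows/columns in the sector order above):
  C_11 = (0.75)(0.85) − (-0.35)(-0.25) = 0.5500
  C_12 = −[(0.00)(0.85) − (-0.35)(-0.45)] = 0.1575
  C_13 = (0.00)(-0.25) − (0.75)(-0.45) = 0.3375
  C_21 = −[(-0.35)(0.85) − (-0.15)(-0.25)] = 0.3350
  C_22 = (0.60)(0.85) − (-0.15)(-0.45) = 0.4425
  C_23 = −[(0.60)(-0.25) − (-0.35)(-0.45)] = 0.3075
  C_31 = (-0.35)(-0.35) − (-0.15)(0.75) = 0.2350
  C_32 = −[(0.60)(-0.35) − (-0.15)(0.00)] = 0.2100
  C_33 = (0.60)(0.75) − (-0.35)(0.00) = 0.4500
det(I−A) = Σ_j (I−A)_1j·C_1j = (0.60)(0.5500) + (-0.35)(0.1575) + (-0.15)(0.3375) = 0.22425
adj(I−A) = Cᵀ =
  [ 0.5500   0.3350   0.2350]
  [ 0.1575   0.4425   0.2100]
  [ 0.3375   0.3075   0.4500]
(I − A)⁻¹ = adj(I−A) / det(I−A) ≈
  [   2.4526     1.4939     1.0479]
  [   0.7023     1.9732     0.9365]
  [   1.5050     1.3712     2.0067]
x = (I − A)⁻¹ d = adj(I−A)·d / det(I−A), with det(I−A) = 0.22425:
  x_F = (0.5500·235 + 0.3350·105 + 0.2350·50) / 0.22425 = 176.175 / 0.22425 ≈ 785.62
  x_I = (0.1575·235 + 0.4425·105 + 0.2100·50) / 0.22425 = 93.975 / 0.22425 ≈ 419.06
  x_D = (0.3375·235 + 0.3075·105 + 0.4500·50) / 0.22425 = 134.10 / 0.22425 ≈ 597.99

x_D = 597.99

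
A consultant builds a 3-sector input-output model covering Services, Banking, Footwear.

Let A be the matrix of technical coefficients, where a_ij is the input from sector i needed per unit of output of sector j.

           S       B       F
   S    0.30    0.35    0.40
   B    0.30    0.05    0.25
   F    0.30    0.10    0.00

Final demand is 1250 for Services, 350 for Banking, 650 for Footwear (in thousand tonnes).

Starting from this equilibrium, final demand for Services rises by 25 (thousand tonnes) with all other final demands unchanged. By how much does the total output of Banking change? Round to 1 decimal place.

Δx_B = 24.0

I − A =
  [   0.70    -0.35    -0.40]
  [  -0.30     0.95    -0.25]
  [  -0.30    -0.10     1.00]
Cofactors of I−A, C_ij = (−1)^(i+j)·(minor ij) (rows/columns in the sector order above):
  C_11 = (0.95)(1.00) − (-0.25)(-0.10) = 0.9250
  C_12 = −[(-0.30)(1.00) − (-0.25)(-0.30)] = 0.3750
  C_13 = (-0.30)(-0.10) − (0.95)(-0.30) = 0.3150
  C_21 = −[(-0.35)(1.00) − (-0.40)(-0.10)] = 0.3900
  C_22 = (0.70)(1.00) − (-0.40)(-0.30) = 0.5800
  C_23 = −[(0.70)(-0.10) − (-0.35)(-0.30)] = 0.1750
  C_31 = (-0.35)(-0.25) − (-0.40)(0.95) = 0.4675
  C_32 = −[(0.70)(-0.25) − (-0.40)(-0.30)] = 0.2950
  C_33 = (0.70)(0.95) − (-0.35)(-0.30) = 0.5600
det(I−A) = Σ_j (I−A)_1j·C_1j = (0.70)(0.9250) + (-0.35)(0.3750) + (-0.40)(0.3150) = 0.39025
adj(I−A) = Cᵀ =
  [ 0.9250   0.3900   0.4675]
  [ 0.3750   0.5800   0.2950]
  [ 0.3150   0.1750   0.5600]
(I − A)⁻¹ = adj(I−A) / det(I−A) ≈
  [   2.3703     0.9994     1.1980]
  [   0.9609     1.4862     0.7559]
  [   0.8072     0.4484     1.4350]
Δx = (I − A)⁻¹ Δd with Δd having +25 in the Services component and 0 elsewhere.
So Δx_B = L_BS · (+25), where L_BS = adj(I−A)_BS / det(I−A) = 0.3750 / 0.39025.
Δx_B = 0.3750 × (+25) / 0.39025 = 9.375 / 0.39025 ≈ 24.0.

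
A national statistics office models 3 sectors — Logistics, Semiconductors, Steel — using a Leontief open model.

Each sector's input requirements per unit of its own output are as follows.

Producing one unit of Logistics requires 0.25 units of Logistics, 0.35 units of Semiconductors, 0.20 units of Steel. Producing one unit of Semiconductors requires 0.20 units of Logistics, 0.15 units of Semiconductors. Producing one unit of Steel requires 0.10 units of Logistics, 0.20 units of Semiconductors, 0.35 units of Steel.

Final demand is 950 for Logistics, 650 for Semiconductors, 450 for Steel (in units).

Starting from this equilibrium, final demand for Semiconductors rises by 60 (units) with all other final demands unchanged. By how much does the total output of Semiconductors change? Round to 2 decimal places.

I − A =
  [   0.75    -0.20    -0.10]
  [  -0.35     0.85    -0.20]
  [  -0.20     0.00     0.65]
Cofactors of I−A, C_ij = (−1)^(i+j)·(minor ij) (rows/columns in the sector order above):
  C_11 = (0.85)(0.65) − (-0.20)(0.00) = 0.5525
  C_12 = −[(-0.35)(0.65) − (-0.20)(-0.20)] = 0.2675
  C_13 = (-0.35)(0.00) − (0.85)(-0.20) = 0.1700
  C_21 = −[(-0.20)(0.65) − (-0.10)(0.00)] = 0.1300
  C_22 = (0.75)(0.65) − (-0.10)(-0.20) = 0.4675
  C_23 = −[(0.75)(0.00) − (-0.20)(-0.20)] = 0.0400
  C_31 = (-0.20)(-0.20) − (-0.10)(0.85) = 0.1250
  C_32 = −[(0.75)(-0.20) − (-0.10)(-0.35)] = 0.1850
  C_33 = (0.75)(0.85) − (-0.20)(-0.35) = 0.5675
det(I−A) = Σ_j (I−A)_1j·C_1j = (0.75)(0.5525) + (-0.20)(0.2675) + (-0.10)(0.1700) = 0.343875
adj(I−A) = Cᵀ =
  [ 0.5525   0.1300   0.1250]
  [ 0.2675   0.4675   0.1850]
  [ 0.1700   0.0400   0.5675]
(I − A)⁻¹ = adj(I−A) / det(I−A) ≈
  [   1.6067     0.3780     0.3635]
  [   0.7779     1.3595     0.5380]
  [   0.4944     0.1163     1.6503]
Δx = (I − A)⁻¹ Δd with Δd having +60 in the Semiconductors component and 0 elsewhere.
So Δx_2 = L_22 · (+60), where L_22 = adj(I−A)_22 / det(I−A) = 0.4675 / 0.343875.
Δx_2 = 0.4675 × (+60) / 0.343875 = 28.05 / 0.343875 ≈ 81.57.

Δx_2 = 81.57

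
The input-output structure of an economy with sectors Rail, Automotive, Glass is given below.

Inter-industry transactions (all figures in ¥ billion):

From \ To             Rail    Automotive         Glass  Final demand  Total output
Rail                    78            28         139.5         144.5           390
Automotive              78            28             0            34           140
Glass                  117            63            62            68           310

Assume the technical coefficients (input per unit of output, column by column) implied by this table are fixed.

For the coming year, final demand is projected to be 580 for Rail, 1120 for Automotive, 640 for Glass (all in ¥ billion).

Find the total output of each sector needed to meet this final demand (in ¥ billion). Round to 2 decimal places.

x_1 = 3039.52, x_2 = 2159.88, x_3 = 3154.75

Technical coefficients a_ij = z_ij / X_j:
  a_11 = 78/390 = 0.20, a_21 = 78/390 = 0.20, a_31 = 117/390 = 0.30
  a_12 = 28/140 = 0.20, a_22 = 28/140 = 0.20, a_32 = 63/140 = 0.45
  a_13 = 139.5/310 = 0.45, a_23 = 0/310 = 0.00, a_33 = 62/310 = 0.20
I − A =
  [   0.80    -0.20    -0.45]
  [  -0.20     0.80     0.00]
  [  -0.30    -0.45     0.80]
Cofactors of I−A, C_ij = (−1)^(i+j)·(minor ij) (rows/columns in the sector order above):
  C_11 = (0.80)(0.80) − (0.00)(-0.45) = 0.6400
  C_12 = −[(-0.20)(0.80) − (0.00)(-0.30)] = 0.1600
  C_13 = (-0.20)(-0.45) − (0.80)(-0.30) = 0.3300
  C_21 = −[(-0.20)(0.80) − (-0.45)(-0.45)] = 0.3625
  C_22 = (0.80)(0.80) − (-0.45)(-0.30) = 0.5050
  C_23 = −[(0.80)(-0.45) − (-0.20)(-0.30)] = 0.4200
  C_31 = (-0.20)(0.00) − (-0.45)(0.80) = 0.3600
  C_32 = −[(0.80)(0.00) − (-0.45)(-0.20)] = 0.0900
  C_33 = (0.80)(0.80) − (-0.20)(-0.20) = 0.6000
det(I−A) = Σ_j (I−A)_1j·C_1j = (0.80)(0.6400) + (-0.20)(0.1600) + (-0.45)(0.3300) = 0.3315
adj(I−A) = Cᵀ =
  [ 0.6400   0.3625   0.3600]
  [ 0.1600   0.5050   0.0900]
  [ 0.3300   0.4200   0.6000]
(I − A)⁻¹ = adj(I−A) / det(I−A) ≈
  [   1.9306     1.0935     1.0860]
  [   0.4827     1.5234     0.2715]
  [   0.9955     1.2670     1.8100]
x = (I − A)⁻¹ d = adj(I−A)·d / det(I−A), with det(I−A) = 0.3315:
  x_1 = (0.6400·580 + 0.3625·1120 + 0.3600·640) / 0.3315 = 1007.60 / 0.3315 ≈ 3039.52
  x_2 = (0.1600·580 + 0.5050·1120 + 0.0900·640) / 0.3315 = 716.00 / 0.3315 ≈ 2159.88
  x_3 = (0.3300·580 + 0.4200·1120 + 0.6000·640) / 0.3315 = 1045.80 / 0.3315 ≈ 3154.75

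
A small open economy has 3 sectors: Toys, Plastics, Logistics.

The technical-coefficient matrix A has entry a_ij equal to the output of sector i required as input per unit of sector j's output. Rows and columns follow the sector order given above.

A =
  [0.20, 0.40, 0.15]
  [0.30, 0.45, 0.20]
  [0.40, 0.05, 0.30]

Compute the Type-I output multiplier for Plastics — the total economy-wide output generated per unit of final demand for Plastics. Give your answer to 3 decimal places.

I − A =
  [   0.80    -0.40    -0.15]
  [  -0.30     0.55    -0.20]
  [  -0.40    -0.05     0.70]
Cofactors of I−A, C_ij = (−1)^(i+j)·(minor ij) (rows/columns in the sector order above):
  C_11 = (0.55)(0.70) − (-0.20)(-0.05) = 0.3750
  C_12 = −[(-0.30)(0.70) − (-0.20)(-0.40)] = 0.2900
  C_13 = (-0.30)(-0.05) − (0.55)(-0.40) = 0.2350
  C_21 = −[(-0.40)(0.70) − (-0.15)(-0.05)] = 0.2875
  C_22 = (0.80)(0.70) − (-0.15)(-0.40) = 0.5000
  C_23 = −[(0.80)(-0.05) − (-0.40)(-0.40)] = 0.2000
  C_31 = (-0.40)(-0.20) − (-0.15)(0.55) = 0.1625
  C_32 = −[(0.80)(-0.20) − (-0.15)(-0.30)] = 0.2050
  C_33 = (0.80)(0.55) − (-0.40)(-0.30) = 0.3200
det(I−A) = Σ_j (I−A)_1j·C_1j = (0.80)(0.3750) + (-0.40)(0.2900) + (-0.15)(0.2350) = 0.14875
adj(I−A) = Cᵀ =
  [ 0.3750   0.2875   0.1625]
  [ 0.2900   0.5000   0.2050]
  [ 0.2350   0.2000   0.3200]
(I − A)⁻¹ = adj(I−A) / det(I−A) ≈
  [   2.5210     1.9328     1.0924]
  [   1.9496     3.3613     1.3782]
  [   1.5798     1.3445     2.1513]
The output multiplier for sector j is the column-j sum of the Leontief inverse (I − A)⁻¹ = adj(I−A) / det(I−A).
Column 2 of adj(I−A): (0.2875, 0.5000, 0.2000); det(I−A) = 0.14875.
m_2 = (0.2875 + 0.5000 + 0.2000) / 0.14875 = 0.9875 / 0.14875 ≈ 6.639.

m_2 = 6.639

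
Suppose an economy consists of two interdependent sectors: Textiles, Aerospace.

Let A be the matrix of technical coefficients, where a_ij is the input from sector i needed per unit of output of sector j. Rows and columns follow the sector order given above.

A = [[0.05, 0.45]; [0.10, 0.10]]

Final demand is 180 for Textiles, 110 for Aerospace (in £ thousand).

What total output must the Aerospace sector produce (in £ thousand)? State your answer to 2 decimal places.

x_A = 151.23

I − A =
  [   0.95    -0.45]
  [  -0.10     0.90]
det(I−A) = (0.95)(0.90) − (-0.45)(-0.10) = 0.8100
adj(I−A) = [[0.90, 0.45], [0.10, 0.95]]
(I − A)⁻¹ = adj(I−A) / det(I−A) ≈
  [   1.1111     0.5556]
  [   0.1235     1.1728]
x = (I − A)⁻¹ d = adj(I−A)·d / det(I−A), with det(I−A) = 0.8100:
  x_T = (0.90·180 + 0.45·110) / 0.8100 = 211.50 / 0.8100 ≈ 261.11
  x_A = (0.10·180 + 0.95·110) / 0.8100 = 122.50 / 0.8100 ≈ 151.23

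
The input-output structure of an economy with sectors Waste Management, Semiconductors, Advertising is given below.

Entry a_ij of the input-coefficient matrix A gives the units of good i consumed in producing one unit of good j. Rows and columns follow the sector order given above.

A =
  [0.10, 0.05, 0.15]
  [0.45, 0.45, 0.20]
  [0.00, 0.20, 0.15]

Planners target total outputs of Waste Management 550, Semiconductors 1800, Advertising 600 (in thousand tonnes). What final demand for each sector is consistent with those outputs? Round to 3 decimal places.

I − A =
  [   0.90    -0.05    -0.15]
  [  -0.45     0.55    -0.20]
  [   0.00    -0.20     0.85]
d = (I − A) x:
  d_1 = (+0.90)·550 + (-0.05)·1800 + (-0.15)·600 = 315.000
  d_2 = (-0.45)·550 + (+0.55)·1800 + (-0.20)·600 = 622.500
  d_3 = (+0.00)·550 + (-0.20)·1800 + (+0.85)·600 = 150.000

d_1 = 315.000, d_2 = 622.500, d_3 = 150.000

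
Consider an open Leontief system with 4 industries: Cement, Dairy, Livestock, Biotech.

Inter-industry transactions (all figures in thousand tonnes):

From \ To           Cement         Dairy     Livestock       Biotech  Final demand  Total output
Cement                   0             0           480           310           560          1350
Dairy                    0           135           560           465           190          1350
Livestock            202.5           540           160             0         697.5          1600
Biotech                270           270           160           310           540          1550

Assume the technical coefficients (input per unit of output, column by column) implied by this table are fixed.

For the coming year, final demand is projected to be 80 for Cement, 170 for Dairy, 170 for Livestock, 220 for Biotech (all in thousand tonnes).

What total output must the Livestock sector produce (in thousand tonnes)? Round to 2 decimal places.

Technical coefficients a_ij = z_ij / X_j:
  a_11 = 0/1350 = 0.00, a_21 = 0/1350 = 0.00, a_31 = 202.5/1350 = 0.15, a_41 = 270/1350 = 0.20
  a_12 = 0/1350 = 0.00, a_22 = 135/1350 = 0.10, a_32 = 540/1350 = 0.40, a_42 = 270/1350 = 0.20
  a_13 = 480/1600 = 0.30, a_23 = 560/1600 = 0.35, a_33 = 160/1600 = 0.10, a_43 = 160/1600 = 0.10
  a_14 = 310/1550 = 0.20, a_24 = 465/1550 = 0.30, a_34 = 0/1550 = 0.00, a_44 = 310/1550 = 0.20
I − A =
  [   1.00     0.00    -0.30    -0.20]
  [   0.00     0.90    -0.35    -0.30]
  [  -0.15    -0.40     0.90     0.00]
  [  -0.20    -0.20    -0.10     0.80]
Compute the cofactors C_ij = (−1)^(i+j)·(3×3 minor ij) of I−A; the adjugate is their transpose:
adj(I−A) = Cᵀ =
  [ 0.4700   0.1400   0.2300   0.1700]
  [ 0.1005   0.6450   0.3140   0.2670]
  [ 0.1230   0.3100   0.6240   0.1470]
  [ 0.1580   0.2350   0.2140   0.6295]
det(I−A) = Σ_j (I−A)_1j·C_1j = (1.00)(0.4700) + (0.00)(0.1005) + (-0.30)(0.1230) + (-0.20)(0.1580) = 0.4015
(I − A)⁻¹ = adj(I−A) / det(I−A) ≈
  [   1.1706     0.3487     0.5729     0.4234]
  [   0.2503     1.6065     0.7821     0.6650]
  [   0.3064     0.7721     1.5542     0.3661]
  [   0.3935     0.5853     0.5330     1.5679]
x = (I − A)⁻¹ d = adj(I−A)·d / det(I−A), with det(I−A) = 0.4015:
  x_1 = (0.4700·80 + 0.1400·170 + 0.2300·170 + 0.1700·220) / 0.4015 = 137.90 / 0.4015 ≈ 343.46
  x_2 = (0.1005·80 + 0.6450·170 + 0.3140·170 + 0.2670·220) / 0.4015 = 229.81 / 0.4015 ≈ 572.38
  x_3 = (0.1230·80 + 0.3100·170 + 0.6240·170 + 0.1470·220) / 0.4015 = 200.96 / 0.4015 ≈ 500.52
  x_4 = (0.1580·80 + 0.2350·170 + 0.2140·170 + 0.6295·220) / 0.4015 = 227.46 / 0.4015 ≈ 566.53

x_3 = 500.52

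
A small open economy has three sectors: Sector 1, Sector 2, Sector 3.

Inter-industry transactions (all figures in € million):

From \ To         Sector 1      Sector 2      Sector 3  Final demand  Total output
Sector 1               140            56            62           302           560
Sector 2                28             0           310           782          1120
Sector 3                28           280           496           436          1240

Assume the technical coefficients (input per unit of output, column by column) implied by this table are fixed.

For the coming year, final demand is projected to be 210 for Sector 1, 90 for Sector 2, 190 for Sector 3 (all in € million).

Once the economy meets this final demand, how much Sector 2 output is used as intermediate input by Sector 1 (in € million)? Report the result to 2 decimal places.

z_21 = 16.16

Technical coefficients a_ij = z_ij / X_j:
  a_11 = 140/560 = 0.25, a_21 = 28/560 = 0.05, a_31 = 28/560 = 0.05
  a_12 = 56/1120 = 0.05, a_22 = 0/1120 = 0.00, a_32 = 280/1120 = 0.25
  a_13 = 62/1240 = 0.05, a_23 = 310/1240 = 0.25, a_33 = 496/1240 = 0.40
I − A =
  [   0.75    -0.05    -0.05]
  [  -0.05     1.00    -0.25]
  [  -0.05    -0.25     0.60]
Cofactors of I−A, C_ij = (−1)^(i+j)·(minor ij) (rows/columns in the sector order above):
  C_11 = (1.00)(0.60) − (-0.25)(-0.25) = 0.5375
  C_12 = −[(-0.05)(0.60) − (-0.25)(-0.05)] = 0.0425
  C_13 = (-0.05)(-0.25) − (1.00)(-0.05) = 0.0625
  C_21 = −[(-0.05)(0.60) − (-0.05)(-0.25)] = 0.0425
  C_22 = (0.75)(0.60) − (-0.05)(-0.05) = 0.4475
  C_23 = −[(0.75)(-0.25) − (-0.05)(-0.05)] = 0.1900
  C_31 = (-0.05)(-0.25) − (-0.05)(1.00) = 0.0625
  C_32 = −[(0.75)(-0.25) − (-0.05)(-0.05)] = 0.1900
  C_33 = (0.75)(1.00) − (-0.05)(-0.05) = 0.7475
det(I−A) = Σ_j (I−A)_1j·C_1j = (0.75)(0.5375) + (-0.05)(0.0425) + (-0.05)(0.0625) = 0.397875
adj(I−A) = Cᵀ =
  [ 0.5375   0.0425   0.0625]
  [ 0.0425   0.4475   0.1900]
  [ 0.0625   0.1900   0.7475]
(I − A)⁻¹ = adj(I−A) / det(I−A) ≈
  [   1.3509     0.1068     0.1571]
  [   0.1068     1.1247     0.4775]
  [   0.1571     0.4775     1.8787]
First solve x = (I − A)⁻¹ d = adj(I−A)·d / det(I−A); in particular x_1 = (0.5375·210 + 0.0425·90 + 0.0625·190) / 0.397875 = 128.575 / 0.397875 ≈ 323.1543.
Intermediate flow from 2 to 1: z_21 = a_21 · x_1 = 0.05 × 128.575 / 0.397875 = 6.42875 / 0.397875 ≈ 16.16.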